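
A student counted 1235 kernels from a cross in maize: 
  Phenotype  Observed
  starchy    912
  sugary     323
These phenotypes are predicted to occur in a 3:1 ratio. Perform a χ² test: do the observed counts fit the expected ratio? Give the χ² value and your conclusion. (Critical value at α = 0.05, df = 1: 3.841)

Expected counts for N = 1235 under a 3:1 ratio (total parts = 4):
  starchy: 1235 × 3/4 = 926.25
  sugary: 1235 × 1/4 = 308.75
χ² = Σ (O − E)² / E
  starchy: (912 − 926.25)² / 926.25 = 0.2192
  sugary: (323 − 308.75)² / 308.75 = 0.6577
χ² = 0.2192 + 0.6577 = 0.8769 ≈ 0.877
Degrees of freedom = 2 − 1 = 1; critical value at α = 0.05 is 3.841.
Since 0.877 < 3.841, we fail to reject the null hypothesis — the data are consistent with the 3:1 ratio.

0.877; consistent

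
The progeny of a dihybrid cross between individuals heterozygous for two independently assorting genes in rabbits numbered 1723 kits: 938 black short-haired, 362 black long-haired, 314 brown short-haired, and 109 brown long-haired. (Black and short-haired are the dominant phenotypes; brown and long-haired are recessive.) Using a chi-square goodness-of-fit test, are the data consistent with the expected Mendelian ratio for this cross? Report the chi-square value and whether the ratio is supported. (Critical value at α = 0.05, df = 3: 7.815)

A dihybrid F₂ with independent assortment and complete dominance at both loci gives a 9:3:3:1 phenotypic ratio.
Under the 9:3:3:1 hypothesis (Σ ratio = 16, N = 1723):
  black short-haired: 1723 × 9/16 = 969.1875
  black long-haired: 1723 × 3/16 = 323.0625
  brown short-haired: 1723 × 3/16 = 323.0625
  brown long-haired: 1723 × 1/16 = 107.6875
χ² = Σ (O − E)² / E
  black short-haired: (938 − 969.1875)² / 969.1875 = 1.0036
  black long-haired: (362 − 323.0625)² / 323.0625 = 4.6930
  brown short-haired: (314 − 323.0625)² / 323.0625 = 0.2542
  brown long-haired: (109 − 107.6875)² / 107.6875 = 0.0160
χ² = 1.0036 + 4.6930 + 0.2542 + 0.0160 = 5.9668 ≈ 5.967
Degrees of freedom = 4 − 1 = 3; critical value at α = 0.05 is 7.815.
Since 5.967 < 7.815, we fail to reject the null hypothesis — the data are consistent with the 9:3:3:1 ratio.

5.967; consistent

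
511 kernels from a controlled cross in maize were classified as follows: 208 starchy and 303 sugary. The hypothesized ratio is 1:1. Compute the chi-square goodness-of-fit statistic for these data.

17.661

Under the 1:1 hypothesis (Σ ratio = 2, N = 511):
  starchy: 511 × 1/2 = 255.5
  sugary: 511 × 1/2 = 255.5
χ² = Σ (O − E)² / E
  starchy: (208 − 255.5)² / 255.5 = 8.8307
  sugary: (303 − 255.5)² / 255.5 = 8.8307
χ² = 8.8307 + 8.8307 = 17.6614 ≈ 17.661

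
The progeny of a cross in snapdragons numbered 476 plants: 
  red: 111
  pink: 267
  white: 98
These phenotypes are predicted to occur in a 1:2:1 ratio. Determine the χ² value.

Expected counts for N = 476 under a 1:2:1 ratio (total parts = 4):
  red: 476 × 1/4 = 119
  pink: 476 × 2/4 = 238
  white: 476 × 1/4 = 119
χ² = Σ (O − E)² / E
  red: (111 − 119)² / 119 = 0.5378
  pink: (267 − 238)² / 238 = 3.5336
  white: (98 − 119)² / 119 = 3.7059
χ² = 0.5378 + 3.5336 + 3.7059 = 7.7773 ≈ 7.777

7.777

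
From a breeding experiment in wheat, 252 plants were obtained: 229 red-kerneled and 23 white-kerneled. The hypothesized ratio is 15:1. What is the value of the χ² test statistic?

3.560

Total ratio parts = 16. Expected numbers out of 252:
  red-kerneled: 252 × 15/16 = 236.25
  white-kerneled: 252 × 1/16 = 15.75
χ² = Σ (O − E)² / E
  red-kerneled: (229 − 236.25)² / 236.25 = 0.2225
  white-kerneled: (23 − 15.75)² / 15.75 = 3.3373
χ² = 0.2225 + 3.3373 = 3.5598 ≈ 3.560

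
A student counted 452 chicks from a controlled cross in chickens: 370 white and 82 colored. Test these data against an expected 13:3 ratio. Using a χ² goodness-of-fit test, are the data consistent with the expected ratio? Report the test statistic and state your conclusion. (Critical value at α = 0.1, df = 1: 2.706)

The 13:3 ratio has 16 parts, so with N = 452 the expected counts are:
  white: 452 × 13/16 = 367.25
  colored: 452 × 3/16 = 84.75
χ² = Σ (O − E)² / E
  white: (370 − 367.25)² / 367.25 = 0.0206
  colored: (82 − 84.75)² / 84.75 = 0.0892
χ² = 0.0206 + 0.0892 = 0.1098 ≈ 0.110
Degrees of freedom = 2 − 1 = 1; critical value at α = 0.1 is 2.706.
Since 0.110 < 2.706, we fail to reject the null hypothesis — the data are consistent with the 13:3 ratio.

0.110; consistent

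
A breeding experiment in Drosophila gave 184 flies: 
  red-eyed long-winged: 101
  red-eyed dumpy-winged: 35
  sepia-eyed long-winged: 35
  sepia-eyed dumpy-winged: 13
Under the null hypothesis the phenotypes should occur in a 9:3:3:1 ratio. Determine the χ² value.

Under the 9:3:3:1 hypothesis (Σ ratio = 16, N = 184):
  red-eyed long-winged: 184 × 9/16 = 103.5
  red-eyed dumpy-winged: 184 × 3/16 = 34.5
  sepia-eyed long-winged: 184 × 3/16 = 34.5
  sepia-eyed dumpy-winged: 184 × 1/16 = 11.5
χ² = Σ (O − E)² / E
  red-eyed long-winged: (101 − 103.5)² / 103.5 = 0.0604
  red-eyed dumpy-winged: (35 − 34.5)² / 34.5 = 0.0072
  sepia-eyed long-winged: (35 − 34.5)² / 34.5 = 0.0072
  sepia-eyed dumpy-winged: (13 − 11.5)² / 11.5 = 0.1957
χ² = 0.0604 + 0.0072 + 0.0072 + 0.1957 = 0.2705 ≈ 0.271

0.271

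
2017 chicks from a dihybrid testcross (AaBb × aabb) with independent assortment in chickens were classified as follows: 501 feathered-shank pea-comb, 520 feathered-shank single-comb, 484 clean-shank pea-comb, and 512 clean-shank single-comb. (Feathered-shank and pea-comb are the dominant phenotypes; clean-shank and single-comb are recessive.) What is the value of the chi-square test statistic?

1.445

A dihybrid testcross with independent assortment gives a 1:1:1:1 ratio.
Total ratio parts = 4. Expected numbers out of 2017:
  feathered-shank pea-comb: 2017 × 1/4 = 504.25
  feathered-shank single-comb: 2017 × 1/4 = 504.25
  clean-shank pea-comb: 2017 × 1/4 = 504.25
  clean-shank single-comb: 2017 × 1/4 = 504.25
χ² = Σ (O − E)² / E
  feathered-shank pea-comb: (501 − 504.25)² / 504.25 = 0.0209
  feathered-shank single-comb: (520 − 504.25)² / 504.25 = 0.4919
  clean-shank pea-comb: (484 − 504.25)² / 504.25 = 0.8132
  clean-shank single-comb: (512 − 504.25)² / 504.25 = 0.1191
χ² = 0.0209 + 0.4919 + 0.8132 + 0.1191 = 1.4451 ≈ 1.445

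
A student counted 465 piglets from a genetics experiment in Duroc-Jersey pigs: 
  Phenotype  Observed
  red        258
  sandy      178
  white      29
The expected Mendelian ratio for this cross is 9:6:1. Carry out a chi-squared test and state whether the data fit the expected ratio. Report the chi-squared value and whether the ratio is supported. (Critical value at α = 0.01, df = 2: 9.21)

The 9:6:1 ratio has 16 parts, so with N = 465 the expected counts are:
  red: 465 × 9/16 = 261.5625
  sandy: 465 × 6/16 = 174.375
  white: 465 × 1/16 = 29.0625
χ² = Σ (O − E)² / E
  red: (258 − 261.5625)² / 261.5625 = 0.0485
  sandy: (178 − 174.375)² / 174.375 = 0.0754
  white: (29 − 29.0625)² / 29.0625 = 0.0001
χ² = 0.0485 + 0.0754 + 0.0001 = 0.124
Degrees of freedom = 3 − 1 = 2; critical value at α = 0.01 is 9.21.
Since 0.124 < 9.21, we fail to reject the null hypothesis — the data are consistent with the 9:6:1 ratio.

0.124; consistent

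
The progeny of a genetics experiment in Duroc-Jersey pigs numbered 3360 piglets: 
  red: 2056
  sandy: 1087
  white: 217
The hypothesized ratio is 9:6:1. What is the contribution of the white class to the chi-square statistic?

Under the 9:6:1 hypothesis (Σ ratio = 16, N = 3360):
  red: 3360 × 9/16 = 1890
  sandy: 3360 × 6/16 = 1260
  white: 3360 × 1/16 = 210
Contribution of white: (217 − 210)² / 210 = 0.2333

0.233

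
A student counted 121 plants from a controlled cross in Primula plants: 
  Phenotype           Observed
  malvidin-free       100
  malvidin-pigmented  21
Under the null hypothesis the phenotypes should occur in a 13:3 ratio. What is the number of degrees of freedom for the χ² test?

1

A goodness-of-fit test with 2 phenotype classes has df = 2 − 1 = 1.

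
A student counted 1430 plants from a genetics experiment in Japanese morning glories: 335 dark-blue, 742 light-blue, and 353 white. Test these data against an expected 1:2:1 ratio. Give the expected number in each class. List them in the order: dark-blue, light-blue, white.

Under the 1:2:1 hypothesis (Σ ratio = 4, N = 1430):
  dark-blue: 1430 × 1/4 = 357.5
  light-blue: 1430 × 2/4 = 715
  white: 1430 × 1/4 = 357.5

357.5, 715, 357.5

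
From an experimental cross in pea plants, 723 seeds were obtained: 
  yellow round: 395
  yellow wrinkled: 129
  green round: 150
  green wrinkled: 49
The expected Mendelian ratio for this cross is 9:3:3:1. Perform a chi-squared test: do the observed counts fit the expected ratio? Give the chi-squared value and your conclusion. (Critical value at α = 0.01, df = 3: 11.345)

Total ratio parts = 16. Expected numbers out of 723:
  yellow round: 723 × 9/16 = 406.6875
  yellow wrinkled: 723 × 3/16 = 135.5625
  green round: 723 × 3/16 = 135.5625
  green wrinkled: 723 × 1/16 = 45.1875
χ² = Σ (O − E)² / E
  yellow round: (395 − 406.6875)² / 406.6875 = 0.3359
  yellow wrinkled: (129 − 135.5625)² / 135.5625 = 0.3177
  green round: (150 − 135.5625)² / 135.5625 = 1.5376
  green wrinkled: (49 − 45.1875)² / 45.1875 = 0.3217
χ² = 0.3359 + 0.3177 + 1.5376 + 0.3217 = 2.5129 ≈ 2.513
Degrees of freedom = 4 − 1 = 3; critical value at α = 0.01 is 11.345.
Since 2.513 < 11.345, we fail to reject the null hypothesis — the data are consistent with the 9:3:3:1 ratio.

2.513; consistent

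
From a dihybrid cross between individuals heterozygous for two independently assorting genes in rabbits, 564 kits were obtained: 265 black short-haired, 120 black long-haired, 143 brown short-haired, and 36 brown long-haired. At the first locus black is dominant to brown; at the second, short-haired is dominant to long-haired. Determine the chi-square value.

23.663

A dihybrid F₂ with independent assortment and complete dominance at both loci gives a 9:3:3:1 phenotypic ratio.
Total ratio parts = 16. Expected numbers out of 564:
  black short-haired: 564 × 9/16 = 317.25
  black long-haired: 564 × 3/16 = 105.75
  brown short-haired: 564 × 3/16 = 105.75
  brown long-haired: 564 × 1/16 = 35.25
χ² = Σ (O − E)² / E
  black short-haired: (265 − 317.25)² / 317.25 = 8.6054
  black long-haired: (120 − 105.75)² / 105.75 = 1.9202
  brown short-haired: (143 − 105.75)² / 105.75 = 13.1212
  brown long-haired: (36 − 35.25)² / 35.25 = 0.0160
χ² = 8.6054 + 1.9202 + 13.1212 + 0.0160 = 23.6628 ≈ 23.663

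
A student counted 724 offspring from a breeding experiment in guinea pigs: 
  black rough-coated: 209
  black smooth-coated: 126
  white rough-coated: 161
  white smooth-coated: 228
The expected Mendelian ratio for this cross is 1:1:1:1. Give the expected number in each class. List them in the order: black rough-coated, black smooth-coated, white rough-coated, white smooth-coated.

181, 181, 181, 181

The 1:1:1:1 ratio has 4 parts, so with N = 724 the expected counts are:
  black rough-coated: 724 × 1/4 = 181
  black smooth-coated: 724 × 1/4 = 181
  white rough-coated: 724 × 1/4 = 181
  white smooth-coated: 724 × 1/4 = 181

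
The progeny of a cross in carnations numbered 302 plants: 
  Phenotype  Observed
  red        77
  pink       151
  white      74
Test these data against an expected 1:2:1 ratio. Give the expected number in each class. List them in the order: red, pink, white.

Expected counts for N = 302 under a 1:2:1 ratio (total parts = 4):
  red: 302 × 1/4 = 75.5
  pink: 302 × 2/4 = 151
  white: 302 × 1/4 = 75.5

75.5, 151, 75.5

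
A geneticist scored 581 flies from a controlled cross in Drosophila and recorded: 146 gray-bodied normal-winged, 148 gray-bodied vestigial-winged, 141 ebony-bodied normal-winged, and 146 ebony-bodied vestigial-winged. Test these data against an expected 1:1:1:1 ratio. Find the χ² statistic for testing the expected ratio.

0.184

Total ratio parts = 4. Expected numbers out of 581:
  gray-bodied normal-winged: 581 × 1/4 = 145.25
  gray-bodied vestigial-winged: 581 × 1/4 = 145.25
  ebony-bodied normal-winged: 581 × 1/4 = 145.25
  ebony-bodied vestigial-winged: 581 × 1/4 = 145.25
χ² = Σ (O − E)² / E
  gray-bodied normal-winged: (146 − 145.25)² / 145.25 = 0.0039
  gray-bodied vestigial-winged: (148 − 145.25)² / 145.25 = 0.0521
  ebony-bodied normal-winged: (141 − 145.25)² / 145.25 = 0.1244
  ebony-bodied vestigial-winged: (146 − 145.25)² / 145.25 = 0.0039
χ² = 0.0039 + 0.0521 + 0.1244 + 0.0039 = 0.1843 ≈ 0.184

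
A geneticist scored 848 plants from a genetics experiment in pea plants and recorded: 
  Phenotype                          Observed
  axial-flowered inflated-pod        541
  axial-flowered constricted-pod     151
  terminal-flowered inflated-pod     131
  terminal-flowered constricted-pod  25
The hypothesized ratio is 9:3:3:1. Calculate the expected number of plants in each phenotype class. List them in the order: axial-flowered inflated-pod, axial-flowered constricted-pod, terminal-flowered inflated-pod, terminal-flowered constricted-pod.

Expected counts for N = 848 under a 9:3:3:1 ratio (total parts = 16):
  axial-flowered inflated-pod: 848 × 9/16 = 477
  axial-flowered constricted-pod: 848 × 3/16 = 159
  terminal-flowered inflated-pod: 848 × 3/16 = 159
  terminal-flowered constricted-pod: 848 × 1/16 = 53

477, 159, 159, 53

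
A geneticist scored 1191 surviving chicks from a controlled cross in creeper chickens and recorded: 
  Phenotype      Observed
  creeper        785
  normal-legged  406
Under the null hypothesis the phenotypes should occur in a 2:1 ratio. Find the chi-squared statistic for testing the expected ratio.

Under the 2:1 hypothesis (Σ ratio = 3, N = 1191):
  creeper: 1191 × 2/3 = 794
  normal-legged: 1191 × 1/3 = 397
χ² = Σ (O − E)² / E
  creeper: (785 − 794)² / 794 = 0.1020
  normal-legged: (406 − 397)² / 397 = 0.2040
χ² = 0.1020 + 0.2040 = 0.306

0.306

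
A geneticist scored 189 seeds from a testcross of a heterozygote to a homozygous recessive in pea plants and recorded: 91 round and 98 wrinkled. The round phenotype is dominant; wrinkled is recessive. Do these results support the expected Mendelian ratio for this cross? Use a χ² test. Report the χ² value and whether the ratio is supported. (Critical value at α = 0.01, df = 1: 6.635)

A testcross of a heterozygote (Aa × aa) gives a 1:1 phenotypic ratio.
The 1:1 ratio has 2 parts, so with N = 189 the expected counts are:
  round: 189 × 1/2 = 94.5
  wrinkled: 189 × 1/2 = 94.5
χ² = Σ (O − E)² / E
  round: (91 − 94.5)² / 94.5 = 0.1296
  wrinkled: (98 − 94.5)² / 94.5 = 0.1296
χ² = 0.1296 + 0.1296 = 0.2592 ≈ 0.259
Degrees of freedom = 2 − 1 = 1; critical value at α = 0.01 is 6.635.
Since 0.259 < 6.635, we fail to reject the null hypothesis — the data are consistent with the 1:1 ratio.

0.259; consistent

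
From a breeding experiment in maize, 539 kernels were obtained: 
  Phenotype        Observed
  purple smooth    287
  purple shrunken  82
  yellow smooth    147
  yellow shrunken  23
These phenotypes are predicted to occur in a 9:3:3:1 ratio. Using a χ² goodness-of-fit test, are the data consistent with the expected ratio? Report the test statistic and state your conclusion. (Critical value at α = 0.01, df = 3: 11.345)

28.731; not consistent

The 9:3:3:1 ratio has 16 parts, so with N = 539 the expected counts are:
  purple smooth: 539 × 9/16 = 303.1875
  purple shrunken: 539 × 3/16 = 101.0625
  yellow smooth: 539 × 3/16 = 101.0625
  yellow shrunken: 539 × 1/16 = 33.6875
χ² = Σ (O − E)² / E
  purple smooth: (287 − 303.1875)² / 303.1875 = 0.8643
  purple shrunken: (82 − 101.0625)² / 101.0625 = 3.5956
  yellow smooth: (147 − 101.0625)² / 101.0625 = 20.8807
  yellow shrunken: (23 − 33.6875)² / 33.6875 = 3.3907
χ² = 0.8643 + 3.5956 + 20.8807 + 3.3907 = 28.7313 ≈ 28.731
Degrees of freedom = 4 − 1 = 3; critical value at α = 0.01 is 11.345.
Since 28.731 > 11.345, we reject the null hypothesis — the data do not fit the 9:3:3:1 ratio.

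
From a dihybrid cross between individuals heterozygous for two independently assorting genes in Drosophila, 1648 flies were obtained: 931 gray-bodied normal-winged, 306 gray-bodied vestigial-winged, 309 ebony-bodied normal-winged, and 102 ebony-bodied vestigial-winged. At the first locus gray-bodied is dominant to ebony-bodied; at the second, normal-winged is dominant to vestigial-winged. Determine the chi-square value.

0.056

A dihybrid F₂ with independent assortment and complete dominance at both loci gives a 9:3:3:1 phenotypic ratio.
The 9:3:3:1 ratio has 16 parts, so with N = 1648 the expected counts are:
  gray-bodied normal-winged: 1648 × 9/16 = 927
  gray-bodied vestigial-winged: 1648 × 3/16 = 309
  ebony-bodied normal-winged: 1648 × 3/16 = 309
  ebony-bodied vestigial-winged: 1648 × 1/16 = 103
χ² = Σ (O − E)² / E
  gray-bodied normal-winged: (931 − 927)² / 927 = 0.0173
  gray-bodied vestigial-winged: (306 − 309)² / 309 = 0.0291
  ebony-bodied normal-winged: (309 − 309)² / 309 = 0.0000
  ebony-bodied vestigial-winged: (102 − 103)² / 103 = 0.0097
χ² = 0.0173 + 0.0291 + 0.0000 + 0.0097 = 0.0561 ≈ 0.056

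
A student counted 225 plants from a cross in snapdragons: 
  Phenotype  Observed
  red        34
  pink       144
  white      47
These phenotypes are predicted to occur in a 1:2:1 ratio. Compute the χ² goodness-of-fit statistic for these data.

19.142

Under the 1:2:1 hypothesis (Σ ratio = 4, N = 225):
  red: 225 × 1/4 = 56.25
  pink: 225 × 2/4 = 112.5
  white: 225 × 1/4 = 56.25
χ² = Σ (O − E)² / E
  red: (34 − 56.25)² / 56.25 = 8.8011
  pink: (144 − 112.5)² / 112.5 = 8.8200
  white: (47 − 56.25)² / 56.25 = 1.5211
χ² = 8.8011 + 8.8200 + 1.5211 = 19.1422 ≈ 19.142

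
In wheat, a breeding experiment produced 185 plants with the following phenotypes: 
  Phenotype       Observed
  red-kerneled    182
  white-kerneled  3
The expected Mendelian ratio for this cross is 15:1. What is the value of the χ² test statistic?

The 15:1 ratio has 16 parts, so with N = 185 the expected counts are:
  red-kerneled: 185 × 15/16 = 173.4375
  white-kerneled: 185 × 1/16 = 11.5625
χ² = Σ (O − E)² / E
  red-kerneled: (182 − 173.4375)² / 173.4375 = 0.4227
  white-kerneled: (3 − 11.5625)² / 11.5625 = 6.3409
χ² = 0.4227 + 6.3409 = 6.7636 ≈ 6.764

6.764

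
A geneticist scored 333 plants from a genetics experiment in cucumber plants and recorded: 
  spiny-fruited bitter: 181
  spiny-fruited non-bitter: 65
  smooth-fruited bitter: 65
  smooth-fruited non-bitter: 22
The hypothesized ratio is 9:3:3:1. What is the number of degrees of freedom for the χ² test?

3

A goodness-of-fit test with 4 phenotype classes has df = 4 − 1 = 3.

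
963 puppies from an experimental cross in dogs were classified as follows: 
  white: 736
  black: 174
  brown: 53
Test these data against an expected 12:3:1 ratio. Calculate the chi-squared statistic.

Expected counts for N = 963 under a 12:3:1 ratio (total parts = 16):
  white: 963 × 12/16 = 722.25
  black: 963 × 3/16 = 180.5625
  brown: 963 × 1/16 = 60.1875
χ² = Σ (O − E)² / E
  white: (736 − 722.25)² / 722.25 = 0.2618
  black: (174 − 180.5625)² / 180.5625 = 0.2385
  brown: (53 − 60.1875)² / 60.1875 = 0.8583
χ² = 0.2618 + 0.2385 + 0.8583 = 1.3586 ≈ 1.359

1.359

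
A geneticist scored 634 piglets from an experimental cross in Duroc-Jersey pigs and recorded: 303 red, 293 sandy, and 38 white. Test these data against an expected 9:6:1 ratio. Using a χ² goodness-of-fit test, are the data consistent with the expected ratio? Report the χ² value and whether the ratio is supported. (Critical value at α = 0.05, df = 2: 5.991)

20.970; not consistent

Under the 9:6:1 hypothesis (Σ ratio = 16, N = 634):
  red: 634 × 9/16 = 356.625
  sandy: 634 × 6/16 = 237.75
  white: 634 × 1/16 = 39.625
χ² = Σ (O − E)² / E
  red: (303 − 356.625)² / 356.625 = 8.0635
  sandy: (293 − 237.75)² / 237.75 = 12.8394
  white: (38 − 39.625)² / 39.625 = 0.0666
χ² = 8.0635 + 12.8394 + 0.0666 = 20.9695 ≈ 20.970
Degrees of freedom = 3 − 1 = 2; critical value at α = 0.05 is 5.991.
Since 20.970 > 5.991, we reject the null hypothesis — the data do not fit the 9:6:1 ratio.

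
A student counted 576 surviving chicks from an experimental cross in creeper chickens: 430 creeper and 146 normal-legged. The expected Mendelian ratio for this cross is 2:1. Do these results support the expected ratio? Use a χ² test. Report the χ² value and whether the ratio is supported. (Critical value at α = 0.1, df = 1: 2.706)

Total ratio parts = 3. Expected numbers out of 576:
  creeper: 576 × 2/3 = 384
  normal-legged: 576 × 1/3 = 192
χ² = Σ (O − E)² / E
  creeper: (430 − 384)² / 384 = 5.5104
  normal-legged: (146 − 192)² / 192 = 11.0208
χ² = 5.5104 + 11.0208 = 16.5312 ≈ 16.531
Degrees of freedom = 2 − 1 = 1; critical value at α = 0.1 is 2.706.
Since 16.531 > 2.706, we reject the null hypothesis — the data do not fit the 2:1 ratio.

16.531; not consistent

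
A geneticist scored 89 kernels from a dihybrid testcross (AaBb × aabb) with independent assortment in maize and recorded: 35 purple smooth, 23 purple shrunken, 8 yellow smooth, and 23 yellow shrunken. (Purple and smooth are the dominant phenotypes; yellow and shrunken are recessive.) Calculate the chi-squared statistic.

16.483

A dihybrid testcross with independent assortment gives a 1:1:1:1 ratio.
Total ratio parts = 4. Expected numbers out of 89:
  purple smooth: 89 × 1/4 = 22.25
  purple shrunken: 89 × 1/4 = 22.25
  yellow smooth: 89 × 1/4 = 22.25
  yellow shrunken: 89 × 1/4 = 22.25
χ² = Σ (O − E)² / E
  purple smooth: (35 − 22.25)² / 22.25 = 7.3062
  purple shrunken: (23 − 22.25)² / 22.25 = 0.0253
  yellow smooth: (8 − 22.25)² / 22.25 = 9.1264
  yellow shrunken: (23 − 22.25)² / 22.25 = 0.0253
χ² = 7.3062 + 0.0253 + 9.1264 + 0.0253 = 16.4832 ≈ 16.483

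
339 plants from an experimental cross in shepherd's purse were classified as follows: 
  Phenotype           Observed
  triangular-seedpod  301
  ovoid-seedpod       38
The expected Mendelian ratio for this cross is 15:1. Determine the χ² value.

Total ratio parts = 16. Expected numbers out of 339:
  triangular-seedpod: 339 × 15/16 = 317.8125
  ovoid-seedpod: 339 × 1/16 = 21.1875
χ² = Σ (O − E)² / E
  triangular-seedpod: (301 − 317.8125)² / 317.8125 = 0.8894
  ovoid-seedpod: (38 − 21.1875)² / 21.1875 = 13.3409
χ² = 0.8894 + 13.3409 = 14.2303 ≈ 14.230

14.230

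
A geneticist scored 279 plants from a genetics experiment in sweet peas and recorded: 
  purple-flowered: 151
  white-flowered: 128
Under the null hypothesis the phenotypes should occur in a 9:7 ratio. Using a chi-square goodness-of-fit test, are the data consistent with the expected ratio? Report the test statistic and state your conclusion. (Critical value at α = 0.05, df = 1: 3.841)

Expected counts for N = 279 under a 9:7 ratio (total parts = 16):
  purple-flowered: 279 × 9/16 = 156.9375
  white-flowered: 279 × 7/16 = 122.0625
χ² = Σ (O − E)² / E
  purple-flowered: (151 − 156.9375)² / 156.9375 = 0.2246
  white-flowered: (128 − 122.0625)² / 122.0625 = 0.2888
χ² = 0.2246 + 0.2888 = 0.5134 ≈ 0.513
Degrees of freedom = 2 − 1 = 1; critical value at α = 0.05 is 3.841.
Since 0.513 < 3.841, we fail to reject the null hypothesis — the data are consistent with the 9:7 ratio.

0.513; consistent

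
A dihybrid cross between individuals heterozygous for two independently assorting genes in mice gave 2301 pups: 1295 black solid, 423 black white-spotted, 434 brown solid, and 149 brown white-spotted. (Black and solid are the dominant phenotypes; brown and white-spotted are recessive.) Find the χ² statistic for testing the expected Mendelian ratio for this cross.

A dihybrid F₂ with independent assortment and complete dominance at both loci gives a 9:3:3:1 phenotypic ratio.
Total ratio parts = 16. Expected numbers out of 2301:
  black solid: 2301 × 9/16 = 1294.3125
  black white-spotted: 2301 × 3/16 = 431.4375
  brown solid: 2301 × 3/16 = 431.4375
  brown white-spotted: 2301 × 1/16 = 143.8125
χ² = Σ (O − E)² / E
  black solid: (1295 − 1294.3125)² / 1294.3125 = 0.0004
  black white-spotted: (423 − 431.4375)² / 431.4375 = 0.1650
  brown solid: (434 − 431.4375)² / 431.4375 = 0.0152
  brown white-spotted: (149 − 143.8125)² / 143.8125 = 0.1871
χ² = 0.0004 + 0.1650 + 0.0152 + 0.1871 = 0.3677 ≈ 0.368

0.368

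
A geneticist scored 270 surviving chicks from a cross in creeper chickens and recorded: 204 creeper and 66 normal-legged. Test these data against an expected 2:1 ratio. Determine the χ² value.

9.600

Expected counts for N = 270 under a 2:1 ratio (total parts = 3):
  creeper: 270 × 2/3 = 180
  normal-legged: 270 × 1/3 = 90
χ² = Σ (O − E)² / E
  creeper: (204 − 180)² / 180 = 3.2000
  normal-legged: (66 − 90)² / 90 = 6.4000
χ² = 3.2000 + 6.4000 = 9.600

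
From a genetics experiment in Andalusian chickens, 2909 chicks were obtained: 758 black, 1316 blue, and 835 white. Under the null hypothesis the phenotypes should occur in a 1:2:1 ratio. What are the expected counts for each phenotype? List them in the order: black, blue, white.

727.25, 1454.5, 727.25

Under the 1:2:1 hypothesis (Σ ratio = 4, N = 2909):
  black: 2909 × 1/4 = 727.25
  blue: 2909 × 2/4 = 1454.5
  white: 2909 × 1/4 = 727.25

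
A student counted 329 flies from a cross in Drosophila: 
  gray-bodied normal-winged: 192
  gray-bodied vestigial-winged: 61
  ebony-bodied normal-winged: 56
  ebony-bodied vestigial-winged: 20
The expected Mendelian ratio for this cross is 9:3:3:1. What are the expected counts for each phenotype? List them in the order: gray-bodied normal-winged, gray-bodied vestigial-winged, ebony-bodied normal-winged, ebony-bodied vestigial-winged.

Total ratio parts = 16. Expected numbers out of 329:
  gray-bodied normal-winged: 329 × 9/16 = 185.0625
  gray-bodied vestigial-winged: 329 × 3/16 = 61.6875
  ebony-bodied normal-winged: 329 × 3/16 = 61.6875
  ebony-bodied vestigial-winged: 329 × 1/16 = 20.5625

185.0625, 61.6875, 61.6875, 20.5625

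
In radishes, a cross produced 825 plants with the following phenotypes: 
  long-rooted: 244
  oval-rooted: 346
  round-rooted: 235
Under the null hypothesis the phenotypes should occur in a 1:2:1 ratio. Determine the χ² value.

Under the 1:2:1 hypothesis (Σ ratio = 4, N = 825):
  long-rooted: 825 × 1/4 = 206.25
  oval-rooted: 825 × 2/4 = 412.5
  round-rooted: 825 × 1/4 = 206.25
χ² = Σ (O − E)² / E
  long-rooted: (244 − 206.25)² / 206.25 = 6.9094
  oval-rooted: (346 − 412.5)² / 412.5 = 10.7206
  round-rooted: (235 − 206.25)² / 206.25 = 4.0076
χ² = 6.9094 + 10.7206 + 4.0076 = 21.6376 ≈ 21.638

21.638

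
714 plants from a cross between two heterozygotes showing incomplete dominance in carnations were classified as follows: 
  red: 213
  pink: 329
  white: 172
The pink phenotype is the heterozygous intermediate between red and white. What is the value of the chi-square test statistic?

With incomplete dominance, a heterozygote × heterozygote cross gives a 1:2:1 phenotypic ratio.
Total ratio parts = 4. Expected numbers out of 714:
  red: 714 × 1/4 = 178.5
  pink: 714 × 2/4 = 357
  white: 714 × 1/4 = 178.5
χ² = Σ (O − E)² / E
  red: (213 − 178.5)² / 178.5 = 6.6681
  pink: (329 − 357)² / 357 = 2.1961
  white: (172 − 178.5)² / 178.5 = 0.2367
χ² = 6.6681 + 2.1961 + 0.2367 = 9.1009 ≈ 9.101

9.101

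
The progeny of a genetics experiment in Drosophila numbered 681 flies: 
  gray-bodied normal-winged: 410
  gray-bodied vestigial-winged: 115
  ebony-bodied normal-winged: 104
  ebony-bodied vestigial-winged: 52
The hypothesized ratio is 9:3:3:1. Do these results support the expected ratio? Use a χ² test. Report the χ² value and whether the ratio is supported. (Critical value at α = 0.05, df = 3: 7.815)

9.642; not consistent

Expected counts for N = 681 under a 9:3:3:1 ratio (total parts = 16):
  gray-bodied normal-winged: 681 × 9/16 = 383.0625
  gray-bodied vestigial-winged: 681 × 3/16 = 127.6875
  ebony-bodied normal-winged: 681 × 3/16 = 127.6875
  ebony-bodied vestigial-winged: 681 × 1/16 = 42.5625
χ² = Σ (O − E)² / E
  gray-bodied normal-winged: (410 − 383.0625)² / 383.0625 = 1.8943
  gray-bodied vestigial-winged: (115 − 127.6875)² / 127.6875 = 1.2607
  ebony-bodied normal-winged: (104 − 127.6875)² / 127.6875 = 4.3943
  ebony-bodied vestigial-winged: (52 − 42.5625)² / 42.5625 = 2.0926
χ² = 1.8943 + 1.2607 + 4.3943 + 2.0926 = 9.6419 ≈ 9.642
Degrees of freedom = 4 − 1 = 3; critical value at α = 0.05 is 7.815.
Since 9.642 > 7.815, we reject the null hypothesis — the data do not fit the 9:3:3:1 ratio.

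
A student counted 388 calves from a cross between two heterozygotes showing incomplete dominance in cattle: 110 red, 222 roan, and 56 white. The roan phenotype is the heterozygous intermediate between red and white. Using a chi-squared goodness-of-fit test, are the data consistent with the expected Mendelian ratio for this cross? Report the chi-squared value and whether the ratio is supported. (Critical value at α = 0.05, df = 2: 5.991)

With incomplete dominance, a heterozygote × heterozygote cross gives a 1:2:1 phenotypic ratio.
Total ratio parts = 4. Expected numbers out of 388:
  red: 388 × 1/4 = 97
  roan: 388 × 2/4 = 194
  white: 388 × 1/4 = 97
χ² = Σ (O − E)² / E
  red: (110 − 97)² / 97 = 1.7423
  roan: (222 − 194)² / 194 = 4.0412
  white: (56 − 97)² / 97 = 17.3299
χ² = 1.7423 + 4.0412 + 17.3299 = 23.1134 ≈ 23.113
Degrees of freedom = 3 − 1 = 2; critical value at α = 0.05 is 5.991.
Since 23.113 > 5.991, we reject the null hypothesis — the data do not fit the 1:2:1 ratio.

23.113; not consistent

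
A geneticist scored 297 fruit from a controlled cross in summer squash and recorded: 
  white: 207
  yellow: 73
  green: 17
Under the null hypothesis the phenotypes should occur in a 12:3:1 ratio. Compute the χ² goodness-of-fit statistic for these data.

The 12:3:1 ratio has 16 parts, so with N = 297 the expected counts are:
  white: 297 × 12/16 = 222.75
  yellow: 297 × 3/16 = 55.6875
  green: 297 × 1/16 = 18.5625
χ² = Σ (O − E)² / E
  white: (207 − 222.75)² / 222.75 = 1.1136
  yellow: (73 − 55.6875)² / 55.6875 = 5.3822
  green: (17 − 18.5625)² / 18.5625 = 0.1315
χ² = 1.1136 + 5.3822 + 0.1315 = 6.6273 ≈ 6.627

6.627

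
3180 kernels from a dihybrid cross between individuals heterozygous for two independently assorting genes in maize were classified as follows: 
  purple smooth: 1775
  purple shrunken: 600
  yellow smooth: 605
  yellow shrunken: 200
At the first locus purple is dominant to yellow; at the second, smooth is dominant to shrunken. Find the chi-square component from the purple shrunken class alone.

0.024

A dihybrid F₂ with independent assortment and complete dominance at both loci gives a 9:3:3:1 phenotypic ratio.
Under the 9:3:3:1 hypothesis (Σ ratio = 16, N = 3180):
  purple smooth: 3180 × 9/16 = 1788.75
  purple shrunken: 3180 × 3/16 = 596.25
  yellow smooth: 3180 × 3/16 = 596.25
  yellow shrunken: 3180 × 1/16 = 198.75
Contribution of purple shrunken: (600 − 596.25)² / 596.25 = 0.0236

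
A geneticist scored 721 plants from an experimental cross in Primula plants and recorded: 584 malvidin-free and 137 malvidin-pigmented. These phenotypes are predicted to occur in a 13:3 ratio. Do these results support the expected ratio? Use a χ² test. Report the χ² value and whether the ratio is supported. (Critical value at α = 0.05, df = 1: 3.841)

Expected counts for N = 721 under a 13:3 ratio (total parts = 16):
  malvidin-free: 721 × 13/16 = 585.8125
  malvidin-pigmented: 721 × 3/16 = 135.1875
χ² = Σ (O − E)² / E
  malvidin-free: (584 − 585.8125)² / 585.8125 = 0.0056
  malvidin-pigmented: (137 − 135.1875)² / 135.1875 = 0.0243
χ² = 0.0056 + 0.0243 = 0.0299 ≈ 0.030
Degrees of freedom = 2 − 1 = 1; critical value at α = 0.05 is 3.841.
Since 0.030 < 3.841, we fail to reject the null hypothesis — the data are consistent with the 13:3 ratio.

0.030; consistent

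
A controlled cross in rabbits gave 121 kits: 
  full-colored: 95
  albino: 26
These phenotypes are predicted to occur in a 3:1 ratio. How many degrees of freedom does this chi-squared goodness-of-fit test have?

1

A goodness-of-fit test with 2 phenotype classes has df = 2 − 1 = 1.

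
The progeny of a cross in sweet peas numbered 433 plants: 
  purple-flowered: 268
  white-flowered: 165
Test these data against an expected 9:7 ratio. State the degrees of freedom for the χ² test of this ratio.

A goodness-of-fit test with 2 phenotype classes has df = 2 − 1 = 1.

1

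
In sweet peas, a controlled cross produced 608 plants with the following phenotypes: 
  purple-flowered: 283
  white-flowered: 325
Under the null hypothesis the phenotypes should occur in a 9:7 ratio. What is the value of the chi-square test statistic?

The 9:7 ratio has 16 parts, so with N = 608 the expected counts are:
  purple-flowered: 608 × 9/16 = 342
  white-flowered: 608 × 7/16 = 266
χ² = Σ (O − E)² / E
  purple-flowered: (283 − 342)² / 342 = 10.1784
  white-flowered: (325 − 266)² / 266 = 13.0865
χ² = 10.1784 + 13.0865 = 23.2649 ≈ 23.265

23.265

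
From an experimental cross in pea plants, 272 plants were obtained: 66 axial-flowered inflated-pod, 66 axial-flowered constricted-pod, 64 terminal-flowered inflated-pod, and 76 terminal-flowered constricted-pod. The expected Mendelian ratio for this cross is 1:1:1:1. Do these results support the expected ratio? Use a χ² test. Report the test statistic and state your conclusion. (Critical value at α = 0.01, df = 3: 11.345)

Total ratio parts = 4. Expected numbers out of 272:
  axial-flowered inflated-pod: 272 × 1/4 = 68
  axial-flowered constricted-pod: 272 × 1/4 = 68
  terminal-flowered inflated-pod: 272 × 1/4 = 68
  terminal-flowered constricted-pod: 272 × 1/4 = 68
χ² = Σ (O − E)² / E
  axial-flowered inflated-pod: (66 − 68)² / 68 = 0.0588
  axial-flowered constricted-pod: (66 − 68)² / 68 = 0.0588
  terminal-flowered inflated-pod: (64 − 68)² / 68 = 0.2353
  terminal-flowered constricted-pod: (76 − 68)² / 68 = 0.9412
χ² = 0.0588 + 0.0588 + 0.2353 + 0.9412 = 1.2941 ≈ 1.294
Degrees of freedom = 4 − 1 = 3; critical value at α = 0.01 is 11.345.
Since 1.294 < 11.345, we fail to reject the null hypothesis — the data are consistent with the 1:1:1:1 ratio.

1.294; consistent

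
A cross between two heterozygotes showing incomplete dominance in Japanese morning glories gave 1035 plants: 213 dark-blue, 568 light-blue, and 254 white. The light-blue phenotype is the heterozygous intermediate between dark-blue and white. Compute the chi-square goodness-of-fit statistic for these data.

With incomplete dominance, a heterozygote × heterozygote cross gives a 1:2:1 phenotypic ratio.
The 1:2:1 ratio has 4 parts, so with N = 1035 the expected counts are:
  dark-blue: 1035 × 1/4 = 258.75
  light-blue: 1035 × 2/4 = 517.5
  white: 1035 × 1/4 = 258.75
χ² = Σ (O − E)² / E
  dark-blue: (213 − 258.75)² / 258.75 = 8.0891
  light-blue: (568 − 517.5)² / 517.5 = 4.9280
  white: (254 − 258.75)² / 258.75 = 0.0872
χ² = 8.0891 + 4.9280 + 0.0872 = 13.1043 ≈ 13.104

13.104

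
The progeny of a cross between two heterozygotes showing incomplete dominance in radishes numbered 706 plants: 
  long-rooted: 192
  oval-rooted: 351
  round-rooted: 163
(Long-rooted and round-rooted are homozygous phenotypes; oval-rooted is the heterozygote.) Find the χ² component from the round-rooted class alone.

With incomplete dominance, a heterozygote × heterozygote cross gives a 1:2:1 phenotypic ratio.
The 1:2:1 ratio has 4 parts, so with N = 706 the expected counts are:
  long-rooted: 706 × 1/4 = 176.5
  oval-rooted: 706 × 2/4 = 353
  round-rooted: 706 × 1/4 = 176.5
Contribution of round-rooted: (163 − 176.5)² / 176.5 = 1.0326

1.033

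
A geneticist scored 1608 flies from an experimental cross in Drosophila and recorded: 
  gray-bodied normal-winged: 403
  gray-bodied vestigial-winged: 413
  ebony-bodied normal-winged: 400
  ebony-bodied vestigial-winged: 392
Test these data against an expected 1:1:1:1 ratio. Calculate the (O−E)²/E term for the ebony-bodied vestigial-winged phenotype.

0.249

The 1:1:1:1 ratio has 4 parts, so with N = 1608 the expected counts are:
  gray-bodied normal-winged: 1608 × 1/4 = 402
  gray-bodied vestigial-winged: 1608 × 1/4 = 402
  ebony-bodied normal-winged: 1608 × 1/4 = 402
  ebony-bodied vestigial-winged: 1608 × 1/4 = 402
Contribution of ebony-bodied vestigial-winged: (392 − 402)² / 402 = 0.2488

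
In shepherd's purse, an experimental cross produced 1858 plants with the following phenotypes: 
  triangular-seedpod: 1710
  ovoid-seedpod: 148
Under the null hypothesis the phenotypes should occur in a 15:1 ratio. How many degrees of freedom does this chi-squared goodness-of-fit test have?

A goodness-of-fit test with 2 phenotype classes has df = 2 − 1 = 1.

1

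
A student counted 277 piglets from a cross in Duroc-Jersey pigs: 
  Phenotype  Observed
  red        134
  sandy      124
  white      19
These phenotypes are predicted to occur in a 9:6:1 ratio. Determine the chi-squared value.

Under the 9:6:1 hypothesis (Σ ratio = 16, N = 277):
  red: 277 × 9/16 = 155.8125
  sandy: 277 × 6/16 = 103.875
  white: 277 × 1/16 = 17.3125
χ² = Σ (O − E)² / E
  red: (134 − 155.8125)² / 155.8125 = 3.0536
  sandy: (124 − 103.875)² / 103.875 = 3.8991
  white: (19 − 17.3125)² / 17.3125 = 0.1645
χ² = 3.0536 + 3.8991 + 0.1645 = 7.1172 ≈ 7.117

7.117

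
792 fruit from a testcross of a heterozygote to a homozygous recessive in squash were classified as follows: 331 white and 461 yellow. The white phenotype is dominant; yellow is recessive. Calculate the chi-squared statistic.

A testcross of a heterozygote (Aa × aa) gives a 1:1 phenotypic ratio.
The 1:1 ratio has 2 parts, so with N = 792 the expected counts are:
  white: 792 × 1/2 = 396
  yellow: 792 × 1/2 = 396
χ² = Σ (O − E)² / E
  white: (331 − 396)² / 396 = 10.6692
  yellow: (461 − 396)² / 396 = 10.6692
χ² = 10.6692 + 10.6692 = 21.3384 ≈ 21.338

21.338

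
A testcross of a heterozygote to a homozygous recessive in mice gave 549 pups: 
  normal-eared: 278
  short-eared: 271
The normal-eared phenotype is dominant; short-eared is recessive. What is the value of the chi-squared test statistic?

A testcross of a heterozygote (Aa × aa) gives a 1:1 phenotypic ratio.
Expected counts for N = 549 under a 1:1 ratio (total parts = 2):
  normal-eared: 549 × 1/2 = 274.5
  short-eared: 549 × 1/2 = 274.5
χ² = Σ (O − E)² / E
  normal-eared: (278 − 274.5)² / 274.5 = 0.0446
  short-eared: (271 − 274.5)² / 274.5 = 0.0446
χ² = 0.0446 + 0.0446 = 0.0892 ≈ 0.089

0.089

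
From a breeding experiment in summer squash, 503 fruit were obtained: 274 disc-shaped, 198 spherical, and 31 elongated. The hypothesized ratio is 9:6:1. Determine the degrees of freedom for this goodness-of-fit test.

A goodness-of-fit test with 3 phenotype classes has df = 3 − 1 = 2.

2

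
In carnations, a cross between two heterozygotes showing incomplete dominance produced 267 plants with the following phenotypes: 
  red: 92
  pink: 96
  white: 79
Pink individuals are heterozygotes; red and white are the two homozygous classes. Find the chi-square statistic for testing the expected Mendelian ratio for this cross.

22.333

With incomplete dominance, a heterozygote × heterozygote cross gives a 1:2:1 phenotypic ratio.
The 1:2:1 ratio has 4 parts, so with N = 267 the expected counts are:
  red: 267 × 1/4 = 66.75
  pink: 267 × 2/4 = 133.5
  white: 267 × 1/4 = 66.75
χ² = Σ (O − E)² / E
  red: (92 − 66.75)² / 66.75 = 9.5515
  pink: (96 − 133.5)² / 133.5 = 10.5337
  white: (79 − 66.75)² / 66.75 = 2.2481
χ² = 9.5515 + 10.5337 + 2.2481 = 22.3333 ≈ 22.333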